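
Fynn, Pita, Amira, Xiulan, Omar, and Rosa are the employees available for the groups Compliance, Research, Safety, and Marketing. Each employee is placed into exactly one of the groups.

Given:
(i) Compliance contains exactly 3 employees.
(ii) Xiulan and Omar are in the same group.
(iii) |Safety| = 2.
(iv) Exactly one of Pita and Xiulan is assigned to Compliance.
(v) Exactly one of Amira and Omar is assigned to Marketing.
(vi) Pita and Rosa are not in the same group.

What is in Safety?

Safety = {Fynn, Pita}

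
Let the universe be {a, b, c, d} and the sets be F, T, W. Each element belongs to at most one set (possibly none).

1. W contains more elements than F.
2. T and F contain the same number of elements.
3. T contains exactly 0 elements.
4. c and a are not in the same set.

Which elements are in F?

F = {}

(3): T already has 0, so the rest are out.
Suppose a ∈ F: no assignment then satisfies all the clues, so a ∉ F.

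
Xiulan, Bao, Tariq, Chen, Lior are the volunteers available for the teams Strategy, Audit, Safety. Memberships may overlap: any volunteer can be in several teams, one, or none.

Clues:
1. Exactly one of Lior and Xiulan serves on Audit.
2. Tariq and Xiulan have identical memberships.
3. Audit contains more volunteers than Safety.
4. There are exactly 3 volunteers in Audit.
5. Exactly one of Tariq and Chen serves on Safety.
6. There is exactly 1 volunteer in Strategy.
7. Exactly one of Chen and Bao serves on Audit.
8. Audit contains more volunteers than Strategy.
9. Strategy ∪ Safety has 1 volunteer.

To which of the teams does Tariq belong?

Tariq: Audit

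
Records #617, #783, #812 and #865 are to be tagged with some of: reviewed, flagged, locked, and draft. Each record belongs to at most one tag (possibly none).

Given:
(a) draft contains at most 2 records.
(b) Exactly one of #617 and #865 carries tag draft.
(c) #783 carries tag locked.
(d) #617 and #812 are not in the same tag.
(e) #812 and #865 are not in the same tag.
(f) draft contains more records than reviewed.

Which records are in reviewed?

reviewed = {}

From (c): #783 ∈ locked.
Suppose #617 ∈ reviewed: no assignment then satisfies all the clues, so #617 ∉ reviewed.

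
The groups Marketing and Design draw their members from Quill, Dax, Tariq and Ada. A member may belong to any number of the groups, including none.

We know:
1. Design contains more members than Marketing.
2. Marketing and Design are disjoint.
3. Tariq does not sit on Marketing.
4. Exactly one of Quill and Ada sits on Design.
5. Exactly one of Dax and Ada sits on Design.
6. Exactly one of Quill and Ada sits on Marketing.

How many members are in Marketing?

1

From (3): Tariq ∉ Marketing.
Suppose Dax ∈ Marketing: no assignment then satisfies all the clues, so Dax ∉ Marketing.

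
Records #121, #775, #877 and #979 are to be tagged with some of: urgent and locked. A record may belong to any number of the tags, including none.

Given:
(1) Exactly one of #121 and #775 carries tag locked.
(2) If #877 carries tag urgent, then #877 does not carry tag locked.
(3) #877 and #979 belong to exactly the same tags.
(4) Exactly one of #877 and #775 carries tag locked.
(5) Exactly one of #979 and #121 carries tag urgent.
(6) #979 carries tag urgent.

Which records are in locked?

From (6): #979 ∈ urgent.
(3): #877 matches #979: #877 ∈ urgent.
(5) (exactly one): #121 ∉ urgent.
(2): #877 ∉ locked.
(3): #979 matches #877: #979 ∉ locked.
(4) (exactly one): #775 ∈ locked.
(1) (exactly one): #121 ∉ locked.

locked = {#775}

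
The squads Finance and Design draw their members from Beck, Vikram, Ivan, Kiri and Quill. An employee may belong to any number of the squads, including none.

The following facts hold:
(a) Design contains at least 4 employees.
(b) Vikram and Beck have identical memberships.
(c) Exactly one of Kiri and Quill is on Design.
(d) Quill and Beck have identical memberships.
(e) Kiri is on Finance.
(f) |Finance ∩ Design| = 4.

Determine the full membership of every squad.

Finance = {Beck, Ivan, Kiri, Quill, Vikram}; Design = {Beck, Ivan, Quill, Vikram}

From (e): Kiri ∈ Finance.
Suppose Beck ∉ Finance: no assignment then satisfies all the clues, so Beck ∈ Finance.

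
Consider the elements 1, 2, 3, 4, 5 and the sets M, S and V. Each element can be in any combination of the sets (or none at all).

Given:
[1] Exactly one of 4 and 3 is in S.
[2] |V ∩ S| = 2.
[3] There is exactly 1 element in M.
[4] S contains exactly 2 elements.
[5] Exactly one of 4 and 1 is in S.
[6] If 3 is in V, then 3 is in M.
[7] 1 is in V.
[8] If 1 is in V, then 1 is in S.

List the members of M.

M = {3}

From (7): 1 ∈ V.
(8): 1 ∈ S.
(5) (exactly one): 4 ∉ S.
(1) (exactly one): 3 ∈ S.
(4): S already has 2, so the rest are out.
Suppose 1 ∈ M: no assignment then satisfies all the clues, so 1 ∉ M.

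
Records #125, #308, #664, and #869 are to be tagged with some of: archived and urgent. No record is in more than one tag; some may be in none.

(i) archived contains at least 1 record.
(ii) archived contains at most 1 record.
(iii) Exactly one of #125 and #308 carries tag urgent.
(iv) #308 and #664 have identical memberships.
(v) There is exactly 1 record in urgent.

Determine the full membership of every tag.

archived = {#869}; urgent = {#125}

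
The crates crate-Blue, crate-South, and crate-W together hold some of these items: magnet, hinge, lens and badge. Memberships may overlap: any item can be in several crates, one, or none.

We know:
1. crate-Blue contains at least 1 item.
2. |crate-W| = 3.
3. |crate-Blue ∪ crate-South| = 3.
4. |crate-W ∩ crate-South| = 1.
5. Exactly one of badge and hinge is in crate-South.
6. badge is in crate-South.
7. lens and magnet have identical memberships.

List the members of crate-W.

crate-W = {badge, lens, magnet}

From (6): badge ∈ crate-South.
(5) (exactly one): hinge ∉ crate-South.
Suppose magnet ∉ crate-W: no assignment then satisfies all the clues, so magnet ∈ crate-W.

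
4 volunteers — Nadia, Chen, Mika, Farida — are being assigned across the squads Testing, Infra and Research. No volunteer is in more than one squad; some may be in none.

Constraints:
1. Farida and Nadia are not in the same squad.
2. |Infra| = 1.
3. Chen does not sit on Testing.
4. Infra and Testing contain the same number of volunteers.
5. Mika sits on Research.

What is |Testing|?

1

From (3): Chen ∉ Testing.
From (5): Mika ∈ Research.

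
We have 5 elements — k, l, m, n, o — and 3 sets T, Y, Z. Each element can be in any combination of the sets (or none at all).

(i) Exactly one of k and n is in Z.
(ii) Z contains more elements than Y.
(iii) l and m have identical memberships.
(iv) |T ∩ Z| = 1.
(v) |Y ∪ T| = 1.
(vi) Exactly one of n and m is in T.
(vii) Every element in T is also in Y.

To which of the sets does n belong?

n: T, Y, Z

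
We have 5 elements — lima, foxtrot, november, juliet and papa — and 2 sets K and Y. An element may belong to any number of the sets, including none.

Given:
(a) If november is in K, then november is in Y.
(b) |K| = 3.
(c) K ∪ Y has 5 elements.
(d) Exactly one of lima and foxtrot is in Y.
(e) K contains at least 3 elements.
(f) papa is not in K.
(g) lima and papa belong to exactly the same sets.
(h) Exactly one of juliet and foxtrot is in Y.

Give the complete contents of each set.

K = {foxtrot, juliet, november}; Y = {juliet, lima, november, papa}

From (f): papa ∉ K.
(g): lima matches papa: lima ∉ K.
(b): only 3 candidates remain for K, so all are in.
(a): november ∈ Y.
Suppose lima ∉ Y: no assignment then satisfies all the clues, so lima ∈ Y.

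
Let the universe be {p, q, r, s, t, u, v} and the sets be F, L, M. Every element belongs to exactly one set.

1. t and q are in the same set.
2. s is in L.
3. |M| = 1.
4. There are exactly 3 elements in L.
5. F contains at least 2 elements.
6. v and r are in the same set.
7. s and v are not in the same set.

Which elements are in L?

L = {q, s, t}

From (2): s ∈ L.
(7): v ∉ L.
(6): r matches v: r ∉ L.
Suppose p ∈ L: no assignment then satisfies all the clues, so p ∉ L.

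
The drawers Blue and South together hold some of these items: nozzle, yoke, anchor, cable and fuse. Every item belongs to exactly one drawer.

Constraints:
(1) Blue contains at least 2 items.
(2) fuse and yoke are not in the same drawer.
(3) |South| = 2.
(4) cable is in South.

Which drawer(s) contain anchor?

From (4): cable ∈ South.
Suppose anchor ∉ Blue: no assignment then satisfies all the clues, so anchor ∈ Blue.

anchor: Blue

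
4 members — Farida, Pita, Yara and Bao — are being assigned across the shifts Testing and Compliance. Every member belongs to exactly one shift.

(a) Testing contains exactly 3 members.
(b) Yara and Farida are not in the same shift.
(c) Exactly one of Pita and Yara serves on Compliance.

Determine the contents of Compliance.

Compliance = {Yara}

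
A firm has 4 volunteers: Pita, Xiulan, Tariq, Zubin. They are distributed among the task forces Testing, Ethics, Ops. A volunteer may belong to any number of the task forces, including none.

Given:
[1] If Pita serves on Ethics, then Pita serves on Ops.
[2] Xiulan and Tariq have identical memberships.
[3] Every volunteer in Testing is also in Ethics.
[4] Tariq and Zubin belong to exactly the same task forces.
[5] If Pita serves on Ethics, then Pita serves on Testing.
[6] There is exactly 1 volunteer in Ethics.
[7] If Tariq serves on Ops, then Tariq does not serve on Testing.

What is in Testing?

Testing = {Pita}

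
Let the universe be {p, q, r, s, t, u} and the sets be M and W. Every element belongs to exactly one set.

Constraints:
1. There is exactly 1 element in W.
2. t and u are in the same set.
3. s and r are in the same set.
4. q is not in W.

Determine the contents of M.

M = {q, r, s, t, u}

From (4): q ∉ W.
Only one set left: q ∈ M.
Suppose p ∈ M: no assignment then satisfies all the clues, so p ∉ M.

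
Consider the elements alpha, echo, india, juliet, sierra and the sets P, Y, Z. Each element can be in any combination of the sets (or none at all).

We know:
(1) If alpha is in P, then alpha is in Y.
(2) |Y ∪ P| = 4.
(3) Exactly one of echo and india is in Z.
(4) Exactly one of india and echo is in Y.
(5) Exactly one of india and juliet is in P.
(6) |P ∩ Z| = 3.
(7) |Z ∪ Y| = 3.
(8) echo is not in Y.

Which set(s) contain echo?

echo: P

From (8): echo ∉ Y.
(4) (exactly one): india ∈ Y.
Suppose echo ∉ P: no assignment then satisfies all the clues, so echo ∈ P.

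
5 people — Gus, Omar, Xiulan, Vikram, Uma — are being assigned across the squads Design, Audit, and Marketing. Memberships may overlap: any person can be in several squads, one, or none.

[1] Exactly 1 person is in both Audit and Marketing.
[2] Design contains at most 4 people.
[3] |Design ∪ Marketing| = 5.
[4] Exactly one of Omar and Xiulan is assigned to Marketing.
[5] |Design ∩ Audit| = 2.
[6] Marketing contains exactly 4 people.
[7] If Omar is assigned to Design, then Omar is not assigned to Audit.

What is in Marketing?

Marketing = {Gus, Omar, Uma, Vikram}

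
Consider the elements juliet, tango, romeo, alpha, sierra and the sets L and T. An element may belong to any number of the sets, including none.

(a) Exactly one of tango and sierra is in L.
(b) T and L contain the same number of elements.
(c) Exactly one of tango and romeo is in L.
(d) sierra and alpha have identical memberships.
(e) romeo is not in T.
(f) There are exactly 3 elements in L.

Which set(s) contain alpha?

alpha: L, T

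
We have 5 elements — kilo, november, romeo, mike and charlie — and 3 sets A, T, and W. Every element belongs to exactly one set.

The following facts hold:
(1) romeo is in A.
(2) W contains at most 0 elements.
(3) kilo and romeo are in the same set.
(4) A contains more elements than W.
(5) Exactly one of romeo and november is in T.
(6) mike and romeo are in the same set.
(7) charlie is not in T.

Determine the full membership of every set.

A = {charlie, kilo, mike, romeo}; T = {november}; W = {}

From (1): romeo ∈ A.
From (7): charlie ∉ T.
(2): W already has 0, so the rest are out.
(3): kilo matches romeo: kilo ∈ A.
(5) (exactly one): november ∈ T.
(6): mike matches romeo: mike ∈ A.
Only one set left: charlie ∈ A.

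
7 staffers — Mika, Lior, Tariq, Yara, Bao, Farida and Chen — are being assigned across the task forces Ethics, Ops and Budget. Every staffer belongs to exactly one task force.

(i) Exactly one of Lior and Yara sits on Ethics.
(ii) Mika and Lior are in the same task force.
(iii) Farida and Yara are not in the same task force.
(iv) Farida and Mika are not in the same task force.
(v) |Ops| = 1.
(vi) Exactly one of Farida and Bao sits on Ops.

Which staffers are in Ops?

Ops = {Farida}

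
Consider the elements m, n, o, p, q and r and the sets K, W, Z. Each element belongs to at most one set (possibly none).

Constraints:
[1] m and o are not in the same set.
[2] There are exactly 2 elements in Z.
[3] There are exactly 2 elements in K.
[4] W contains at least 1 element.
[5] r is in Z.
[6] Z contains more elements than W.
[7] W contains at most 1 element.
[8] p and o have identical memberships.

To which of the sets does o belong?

From (5): r ∈ Z.
Suppose o ∉ K: no assignment then satisfies all the clues, so o ∈ K.

o: K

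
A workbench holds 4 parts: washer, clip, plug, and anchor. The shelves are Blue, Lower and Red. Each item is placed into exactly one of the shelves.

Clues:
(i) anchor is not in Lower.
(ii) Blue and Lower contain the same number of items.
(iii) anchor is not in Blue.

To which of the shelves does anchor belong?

anchor: Red

From (i): anchor ∉ Lower.
From (iii): anchor ∉ Blue.
Only one shelf left: anchor ∈ Red.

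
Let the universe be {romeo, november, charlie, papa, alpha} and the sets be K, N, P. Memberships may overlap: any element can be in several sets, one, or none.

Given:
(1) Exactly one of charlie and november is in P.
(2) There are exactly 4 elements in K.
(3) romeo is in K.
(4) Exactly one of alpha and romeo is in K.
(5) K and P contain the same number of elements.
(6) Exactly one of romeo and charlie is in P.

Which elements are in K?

K = {charlie, november, papa, romeo}

From (3): romeo ∈ K.
(4) (exactly one): alpha ∉ K.
(2): only 4 candidates remain for K, so all are in.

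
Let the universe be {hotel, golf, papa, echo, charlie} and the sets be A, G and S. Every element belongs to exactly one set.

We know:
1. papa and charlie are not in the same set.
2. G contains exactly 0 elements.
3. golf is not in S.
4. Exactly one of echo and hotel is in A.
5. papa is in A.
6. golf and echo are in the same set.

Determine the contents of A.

A = {echo, golf, papa}

From (3): golf ∉ S.
From (5): papa ∈ A.
(1): charlie ∉ A.
(2): G already has 0, so the rest are out.
(6): echo matches golf: echo ∉ S.
Only one set left: golf ∈ A.
Only one set left: echo ∈ A.
Only one set left: charlie ∈ S.
(4) (exactly one): hotel ∉ A.
Only one set left: hotel ∈ S.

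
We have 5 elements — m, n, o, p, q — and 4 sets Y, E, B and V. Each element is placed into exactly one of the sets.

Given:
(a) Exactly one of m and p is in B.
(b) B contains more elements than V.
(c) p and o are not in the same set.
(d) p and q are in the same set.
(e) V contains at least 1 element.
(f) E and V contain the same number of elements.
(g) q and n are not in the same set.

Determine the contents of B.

B = {p, q}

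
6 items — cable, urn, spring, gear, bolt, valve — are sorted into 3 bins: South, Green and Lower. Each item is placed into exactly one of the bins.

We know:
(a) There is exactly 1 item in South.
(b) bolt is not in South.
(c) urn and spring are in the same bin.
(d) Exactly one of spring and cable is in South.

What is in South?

From (b): bolt ∉ South.
Suppose cable ∉ South: no assignment then satisfies all the clues, so cable ∈ South.

South = {cable}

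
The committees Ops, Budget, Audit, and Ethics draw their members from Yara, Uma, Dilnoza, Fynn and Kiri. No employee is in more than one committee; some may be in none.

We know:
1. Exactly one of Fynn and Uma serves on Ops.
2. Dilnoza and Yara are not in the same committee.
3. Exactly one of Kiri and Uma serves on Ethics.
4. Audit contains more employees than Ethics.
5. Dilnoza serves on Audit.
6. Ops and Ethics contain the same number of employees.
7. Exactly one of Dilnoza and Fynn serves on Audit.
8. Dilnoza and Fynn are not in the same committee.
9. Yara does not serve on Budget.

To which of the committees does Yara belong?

Yara: none

From (5): Dilnoza ∈ Audit.
From (9): Yara ∉ Budget.
(2): Yara ∉ Audit.
(7) (exactly one): Fynn ∉ Audit.
Suppose Yara ∈ Ops: no assignment then satisfies all the clues, so Yara ∉ Ops.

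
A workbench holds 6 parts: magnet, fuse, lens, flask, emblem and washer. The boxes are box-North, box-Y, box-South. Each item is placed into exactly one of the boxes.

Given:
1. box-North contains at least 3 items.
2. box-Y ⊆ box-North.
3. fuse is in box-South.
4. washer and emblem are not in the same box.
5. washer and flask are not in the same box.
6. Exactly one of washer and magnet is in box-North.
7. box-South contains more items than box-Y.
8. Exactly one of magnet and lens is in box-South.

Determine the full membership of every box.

box-North = {emblem, flask, magnet}; box-Y = {}; box-South = {fuse, lens, washer}

From (3): fuse ∈ box-South.
Suppose magnet ∉ box-North: no assignment then satisfies all the clues, so magnet ∈ box-North.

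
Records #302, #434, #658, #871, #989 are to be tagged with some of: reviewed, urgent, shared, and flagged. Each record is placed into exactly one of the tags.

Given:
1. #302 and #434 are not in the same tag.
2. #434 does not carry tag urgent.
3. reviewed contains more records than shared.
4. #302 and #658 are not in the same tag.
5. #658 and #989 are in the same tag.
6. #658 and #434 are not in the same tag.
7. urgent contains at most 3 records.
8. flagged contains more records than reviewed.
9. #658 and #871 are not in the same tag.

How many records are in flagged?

2

From (2): #434 ∉ urgent.
Suppose #302 ∈ shared: no assignment then satisfies all the clues, so #302 ∉ shared.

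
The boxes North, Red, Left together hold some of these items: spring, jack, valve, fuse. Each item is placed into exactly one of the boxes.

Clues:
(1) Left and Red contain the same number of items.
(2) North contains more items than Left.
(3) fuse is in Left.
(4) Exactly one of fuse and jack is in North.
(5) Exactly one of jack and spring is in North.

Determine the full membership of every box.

North = {jack, valve}; Red = {spring}; Left = {fuse}

From (3): fuse ∈ Left.
(4) (exactly one): jack ∈ North.
(5) (exactly one): spring ∉ North.
Suppose spring ∉ Red: no assignment then satisfies all the clues, so spring ∈ Red.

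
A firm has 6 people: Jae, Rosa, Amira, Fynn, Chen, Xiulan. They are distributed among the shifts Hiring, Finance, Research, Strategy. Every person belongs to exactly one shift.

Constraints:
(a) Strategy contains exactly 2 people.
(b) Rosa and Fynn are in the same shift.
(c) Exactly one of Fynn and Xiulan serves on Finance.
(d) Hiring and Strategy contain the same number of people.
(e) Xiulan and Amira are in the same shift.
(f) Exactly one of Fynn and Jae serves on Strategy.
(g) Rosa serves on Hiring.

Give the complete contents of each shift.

From (g): Rosa ∈ Hiring.
(b): Fynn matches Rosa: Fynn ∈ Hiring.
(c) (exactly one): Xiulan ∈ Finance.
(e): Amira matches Xiulan: Amira ∉ Hiring.
(e): Amira matches Xiulan: Amira ∈ Finance.
(f) (exactly one): Jae ∈ Strategy.
(a): only 2 candidates remain for Strategy, so all are in.

Hiring = {Fynn, Rosa}; Finance = {Amira, Xiulan}; Research = {}; Strategy = {Chen, Jae}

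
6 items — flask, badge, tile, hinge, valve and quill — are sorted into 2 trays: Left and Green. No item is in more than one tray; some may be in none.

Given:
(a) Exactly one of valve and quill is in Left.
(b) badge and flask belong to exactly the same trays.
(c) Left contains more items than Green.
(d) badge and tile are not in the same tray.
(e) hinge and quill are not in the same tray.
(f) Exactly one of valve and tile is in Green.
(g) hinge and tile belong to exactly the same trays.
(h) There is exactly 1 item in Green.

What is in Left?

Left = {badge, flask, quill}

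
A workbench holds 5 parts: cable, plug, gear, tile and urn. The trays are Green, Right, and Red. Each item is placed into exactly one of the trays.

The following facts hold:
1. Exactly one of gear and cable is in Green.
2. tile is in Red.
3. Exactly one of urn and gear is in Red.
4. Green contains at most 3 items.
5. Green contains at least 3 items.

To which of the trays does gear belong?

gear: Red

From (2): tile ∈ Red.
Suppose gear ∈ Green: no assignment then satisfies all the clues, so gear ∉ Green.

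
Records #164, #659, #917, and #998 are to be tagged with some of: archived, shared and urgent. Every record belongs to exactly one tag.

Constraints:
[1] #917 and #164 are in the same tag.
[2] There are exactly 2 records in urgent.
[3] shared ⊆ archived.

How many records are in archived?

2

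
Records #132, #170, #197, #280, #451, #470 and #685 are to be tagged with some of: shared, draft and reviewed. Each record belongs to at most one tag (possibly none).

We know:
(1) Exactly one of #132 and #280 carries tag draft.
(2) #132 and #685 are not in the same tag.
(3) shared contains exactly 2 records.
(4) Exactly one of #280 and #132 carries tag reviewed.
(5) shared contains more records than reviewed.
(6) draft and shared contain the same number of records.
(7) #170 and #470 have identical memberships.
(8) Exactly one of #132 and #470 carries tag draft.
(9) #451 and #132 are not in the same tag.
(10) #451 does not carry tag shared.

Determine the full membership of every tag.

shared = {#170, #470}; draft = {#132, #197}; reviewed = {#280}

From (10): #451 ∉ shared.
Suppose #132 ∈ shared: no assignment then satisfies all the clues, so #132 ∉ shared.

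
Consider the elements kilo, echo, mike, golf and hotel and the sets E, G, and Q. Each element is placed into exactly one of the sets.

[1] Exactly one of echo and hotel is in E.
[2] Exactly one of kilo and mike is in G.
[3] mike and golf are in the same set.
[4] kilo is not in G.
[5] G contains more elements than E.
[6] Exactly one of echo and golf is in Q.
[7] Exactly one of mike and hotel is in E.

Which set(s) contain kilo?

kilo: Q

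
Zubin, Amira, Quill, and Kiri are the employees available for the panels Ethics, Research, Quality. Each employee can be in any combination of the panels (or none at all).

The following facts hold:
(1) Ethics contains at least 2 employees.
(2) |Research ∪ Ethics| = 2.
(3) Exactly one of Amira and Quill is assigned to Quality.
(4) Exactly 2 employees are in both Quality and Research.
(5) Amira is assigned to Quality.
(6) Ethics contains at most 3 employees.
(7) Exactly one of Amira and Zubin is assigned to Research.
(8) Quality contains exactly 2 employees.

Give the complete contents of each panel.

Ethics = {Amira, Kiri}; Research = {Amira, Kiri}; Quality = {Amira, Kiri}

From (5): Amira ∈ Quality.
(3) (exactly one): Quill ∉ Quality.
Suppose Zubin ∈ Ethics: no assignment then satisfies all the clues, so Zubin ∉ Ethics.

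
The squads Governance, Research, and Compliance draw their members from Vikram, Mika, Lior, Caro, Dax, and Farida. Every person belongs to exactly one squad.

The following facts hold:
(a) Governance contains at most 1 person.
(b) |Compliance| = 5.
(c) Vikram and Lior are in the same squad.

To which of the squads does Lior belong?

Lior: Compliance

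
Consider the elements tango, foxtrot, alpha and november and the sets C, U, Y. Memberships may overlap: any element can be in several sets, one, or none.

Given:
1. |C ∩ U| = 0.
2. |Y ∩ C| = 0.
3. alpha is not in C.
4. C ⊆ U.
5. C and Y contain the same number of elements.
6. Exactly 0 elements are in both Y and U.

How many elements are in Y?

From (3): alpha ∉ C.
Suppose tango ∈ C: no assignment then satisfies all the clues, so tango ∉ C.

0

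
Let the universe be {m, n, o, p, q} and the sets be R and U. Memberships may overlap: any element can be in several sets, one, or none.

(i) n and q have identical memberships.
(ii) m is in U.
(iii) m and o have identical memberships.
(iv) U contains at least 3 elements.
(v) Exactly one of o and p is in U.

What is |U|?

4

From (ii): m ∈ U.
(iii): o matches m: o ∈ U.
(v) (exactly one): p ∉ U.
Suppose n ∉ U: no assignment then satisfies all the clues, so n ∈ U.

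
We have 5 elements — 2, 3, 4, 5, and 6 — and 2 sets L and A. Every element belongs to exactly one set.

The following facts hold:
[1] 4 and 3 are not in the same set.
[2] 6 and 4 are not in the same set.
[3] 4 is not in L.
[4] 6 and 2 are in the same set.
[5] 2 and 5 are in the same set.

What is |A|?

1

From (3): 4 ∉ L.
Only one set left: 4 ∈ A.
(1): 3 ∉ A.
(2): 6 ∉ A.
(4): 2 matches 6: 2 ∉ A.
(5): 5 matches 2: 5 ∉ A.
Only one set left: 2 ∈ L.
Only one set left: 3 ∈ L.
Only one set left: 5 ∈ L.
Only one set left: 6 ∈ L.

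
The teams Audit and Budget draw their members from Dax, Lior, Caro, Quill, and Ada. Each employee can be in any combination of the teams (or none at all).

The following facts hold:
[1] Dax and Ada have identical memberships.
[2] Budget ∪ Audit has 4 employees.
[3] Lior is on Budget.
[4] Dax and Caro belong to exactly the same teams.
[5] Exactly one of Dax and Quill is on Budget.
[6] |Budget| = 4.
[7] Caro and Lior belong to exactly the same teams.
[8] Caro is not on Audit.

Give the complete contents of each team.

Audit = {}; Budget = {Ada, Caro, Dax, Lior}

From (3): Lior ∈ Budget.
From (8): Caro ∉ Audit.
(4): Dax matches Caro: Dax ∉ Audit.
(7): Lior matches Caro: Lior ∉ Audit.
(7): Caro matches Lior: Caro ∈ Budget.
(1): Ada matches Dax: Ada ∉ Audit.
(4): Dax matches Caro: Dax ∈ Budget.
(5) (exactly one): Quill ∉ Budget.
(6): only 4 candidates remain for Budget, so all are in.
Suppose Quill ∈ Audit: no assignment then satisfies all the clues, so Quill ∉ Audit.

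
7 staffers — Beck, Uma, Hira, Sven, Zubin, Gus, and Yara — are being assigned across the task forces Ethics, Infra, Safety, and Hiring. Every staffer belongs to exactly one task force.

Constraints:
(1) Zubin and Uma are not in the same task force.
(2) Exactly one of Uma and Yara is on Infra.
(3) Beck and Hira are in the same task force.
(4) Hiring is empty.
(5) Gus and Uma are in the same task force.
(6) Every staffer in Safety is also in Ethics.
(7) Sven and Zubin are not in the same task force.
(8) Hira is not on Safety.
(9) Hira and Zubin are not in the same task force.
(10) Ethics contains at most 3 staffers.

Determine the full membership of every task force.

Ethics = {Yara, Zubin}; Infra = {Beck, Gus, Hira, Sven, Uma}; Safety = {}; Hiring = {}

From (8): Hira ∉ Safety.
(3): Beck matches Hira: Beck ∉ Safety.
(4): Hiring already has 0, so the rest are out.
Suppose Beck ∈ Ethics: no assignment then satisfies all the clues, so Beck ∉ Ethics.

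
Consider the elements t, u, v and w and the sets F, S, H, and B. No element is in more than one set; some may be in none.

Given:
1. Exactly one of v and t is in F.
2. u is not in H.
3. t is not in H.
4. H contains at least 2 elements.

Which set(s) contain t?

t: F

From (2): u ∉ H.
From (3): t ∉ H.
(4): only 2 candidates remain for H, so all are in.
(1) (exactly one): t ∈ F.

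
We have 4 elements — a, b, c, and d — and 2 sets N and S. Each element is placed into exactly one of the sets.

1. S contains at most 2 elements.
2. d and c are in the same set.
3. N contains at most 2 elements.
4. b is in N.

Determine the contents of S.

S = {c, d}

From (4): b ∈ N.
Suppose a ∈ S: no assignment then satisfies all the clues, so a ∉ S.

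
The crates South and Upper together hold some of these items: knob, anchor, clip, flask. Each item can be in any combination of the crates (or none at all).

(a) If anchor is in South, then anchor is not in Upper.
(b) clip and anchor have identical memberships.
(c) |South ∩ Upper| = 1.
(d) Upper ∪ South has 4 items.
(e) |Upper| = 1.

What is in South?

South = {anchor, clip, flask, knob}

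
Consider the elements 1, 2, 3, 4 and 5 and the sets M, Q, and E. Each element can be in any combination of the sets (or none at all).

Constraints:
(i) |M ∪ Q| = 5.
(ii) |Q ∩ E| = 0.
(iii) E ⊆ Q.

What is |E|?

0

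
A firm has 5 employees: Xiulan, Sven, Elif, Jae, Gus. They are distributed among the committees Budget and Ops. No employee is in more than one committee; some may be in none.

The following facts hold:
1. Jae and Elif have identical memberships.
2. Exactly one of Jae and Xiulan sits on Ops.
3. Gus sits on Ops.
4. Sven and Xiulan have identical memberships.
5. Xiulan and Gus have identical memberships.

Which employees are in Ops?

Ops = {Gus, Sven, Xiulan}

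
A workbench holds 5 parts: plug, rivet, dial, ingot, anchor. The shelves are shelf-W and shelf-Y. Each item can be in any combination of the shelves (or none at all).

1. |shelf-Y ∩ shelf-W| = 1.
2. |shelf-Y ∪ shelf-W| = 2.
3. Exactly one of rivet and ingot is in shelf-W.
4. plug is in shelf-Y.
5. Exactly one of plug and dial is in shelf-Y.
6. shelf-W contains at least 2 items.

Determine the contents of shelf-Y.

shelf-Y = {plug}

From (4): plug ∈ shelf-Y.
(5) (exactly one): dial ∉ shelf-Y.
Suppose rivet ∈ shelf-Y: no assignment then satisfies all the clues, so rivet ∉ shelf-Y.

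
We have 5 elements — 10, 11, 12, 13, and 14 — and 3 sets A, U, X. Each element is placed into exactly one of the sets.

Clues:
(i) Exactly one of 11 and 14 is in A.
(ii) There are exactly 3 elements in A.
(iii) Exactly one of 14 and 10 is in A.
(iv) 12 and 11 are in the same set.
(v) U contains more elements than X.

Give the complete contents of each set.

A = {10, 11, 12}; U = {13, 14}; X = {}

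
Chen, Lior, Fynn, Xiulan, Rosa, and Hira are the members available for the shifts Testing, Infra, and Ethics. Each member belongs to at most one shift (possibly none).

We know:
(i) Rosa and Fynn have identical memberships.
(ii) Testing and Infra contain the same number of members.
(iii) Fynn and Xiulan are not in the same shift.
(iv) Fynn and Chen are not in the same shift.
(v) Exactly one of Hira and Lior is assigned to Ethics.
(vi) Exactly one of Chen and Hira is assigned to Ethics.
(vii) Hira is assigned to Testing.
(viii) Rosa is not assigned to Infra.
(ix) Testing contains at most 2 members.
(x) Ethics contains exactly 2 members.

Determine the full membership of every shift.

Testing = {Hira}; Infra = {Xiulan}; Ethics = {Chen, Lior}

From (vii): Hira ∈ Testing.
From (viii): Rosa ∉ Infra.
(i): Fynn matches Rosa: Fynn ∉ Infra.
(v) (exactly one): Lior ∈ Ethics.
(vi) (exactly one): Chen ∈ Ethics.
(x): Ethics already has 2, so the rest are out.
Suppose Fynn ∈ Testing: no assignment then satisfies all the clues, so Fynn ∉ Testing.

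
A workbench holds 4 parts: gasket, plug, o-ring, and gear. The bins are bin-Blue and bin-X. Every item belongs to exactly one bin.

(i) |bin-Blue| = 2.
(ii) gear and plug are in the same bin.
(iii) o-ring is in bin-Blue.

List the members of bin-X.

bin-X = {gear, plug}

From (iii): o-ring ∈ bin-Blue.
Suppose gasket ∈ bin-X: no assignment then satisfies all the clues, so gasket ∉ bin-X.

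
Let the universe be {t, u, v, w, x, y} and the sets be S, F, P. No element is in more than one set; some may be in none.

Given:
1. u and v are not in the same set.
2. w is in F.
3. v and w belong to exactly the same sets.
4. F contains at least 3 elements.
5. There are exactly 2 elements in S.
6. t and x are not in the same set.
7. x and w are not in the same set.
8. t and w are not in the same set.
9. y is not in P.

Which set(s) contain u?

u: S

From (2): w ∈ F.
From (9): y ∉ P.
(3): v matches w: v ∉ S.
(3): v matches w: v ∈ F.
(7): x ∉ F.
(8): t ∉ F.
(1): u ∉ F.
(4): only 3 candidates remain for F, so all are in.
Suppose u ∉ S: no assignment then satisfies all the clues, so u ∈ S.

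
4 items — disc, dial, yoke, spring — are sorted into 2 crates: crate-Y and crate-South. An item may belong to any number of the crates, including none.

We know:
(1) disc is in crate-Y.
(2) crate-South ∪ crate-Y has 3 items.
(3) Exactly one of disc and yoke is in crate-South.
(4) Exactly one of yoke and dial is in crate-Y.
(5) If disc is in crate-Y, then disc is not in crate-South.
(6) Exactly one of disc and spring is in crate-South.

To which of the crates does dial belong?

dial: none

From (1): disc ∈ crate-Y.
(5): disc ∉ crate-South.
(6) (exactly one): spring ∈ crate-South.
(3) (exactly one): yoke ∈ crate-South.
Suppose dial ∈ crate-Y: no assignment then satisfies all the clues, so dial ∉ crate-Y.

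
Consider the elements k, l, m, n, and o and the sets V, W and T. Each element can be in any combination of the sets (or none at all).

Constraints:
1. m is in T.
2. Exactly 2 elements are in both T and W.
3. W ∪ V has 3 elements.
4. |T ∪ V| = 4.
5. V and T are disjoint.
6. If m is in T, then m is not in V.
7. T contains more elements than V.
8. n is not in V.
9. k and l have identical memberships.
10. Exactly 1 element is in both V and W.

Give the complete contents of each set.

V = {o}; W = {k, l, o}; T = {k, l, m}

From (1): m ∈ T.
From (8): n ∉ V.
(5) (disjoint): m ∉ V.
Suppose k ∈ V: no assignment then satisfies all the clues, so k ∉ V.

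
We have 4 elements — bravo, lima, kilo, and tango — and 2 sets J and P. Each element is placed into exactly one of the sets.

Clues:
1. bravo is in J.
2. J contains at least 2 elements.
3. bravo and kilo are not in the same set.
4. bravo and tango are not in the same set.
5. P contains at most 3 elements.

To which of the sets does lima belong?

From (1): bravo ∈ J.
(3): kilo ∉ J.
(4): tango ∉ J.
Only one set left: kilo ∈ P.
Only one set left: tango ∈ P.
(2): only 2 candidates remain for J, so all are in.

lima: J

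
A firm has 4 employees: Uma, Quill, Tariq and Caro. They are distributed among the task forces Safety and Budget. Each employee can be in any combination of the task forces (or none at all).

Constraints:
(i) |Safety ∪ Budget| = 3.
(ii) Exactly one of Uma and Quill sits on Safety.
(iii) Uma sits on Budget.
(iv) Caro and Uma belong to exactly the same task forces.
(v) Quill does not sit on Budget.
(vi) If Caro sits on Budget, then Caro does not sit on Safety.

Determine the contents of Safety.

Safety = {Quill}

From (iii): Uma ∈ Budget.
From (v): Quill ∉ Budget.
(iv): Caro matches Uma: Caro ∈ Budget.
(vi): Caro ∉ Safety.
(iv): Uma matches Caro: Uma ∉ Safety.
(ii) (exactly one): Quill ∈ Safety.
Suppose Tariq ∈ Safety: no assignment then satisfies all the clues, so Tariq ∉ Safety.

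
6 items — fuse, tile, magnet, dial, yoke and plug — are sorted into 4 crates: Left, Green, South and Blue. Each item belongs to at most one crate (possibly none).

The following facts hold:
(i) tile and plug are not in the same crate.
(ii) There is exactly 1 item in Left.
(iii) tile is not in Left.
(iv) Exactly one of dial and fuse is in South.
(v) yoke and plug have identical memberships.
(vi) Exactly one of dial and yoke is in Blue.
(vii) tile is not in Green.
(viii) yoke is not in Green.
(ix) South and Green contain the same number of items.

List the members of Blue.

Blue = {plug, yoke}

From (iii): tile ∉ Left.
From (vii): tile ∉ Green.
From (viii): yoke ∉ Green.
(v): plug matches yoke: plug ∉ Green.
Suppose fuse ∈ Blue: no assignment then satisfies all the clues, so fuse ∉ Blue.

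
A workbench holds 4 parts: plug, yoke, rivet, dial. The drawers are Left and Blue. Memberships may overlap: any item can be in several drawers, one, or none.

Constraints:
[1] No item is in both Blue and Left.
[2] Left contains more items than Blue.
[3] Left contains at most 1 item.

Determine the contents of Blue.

Blue = {}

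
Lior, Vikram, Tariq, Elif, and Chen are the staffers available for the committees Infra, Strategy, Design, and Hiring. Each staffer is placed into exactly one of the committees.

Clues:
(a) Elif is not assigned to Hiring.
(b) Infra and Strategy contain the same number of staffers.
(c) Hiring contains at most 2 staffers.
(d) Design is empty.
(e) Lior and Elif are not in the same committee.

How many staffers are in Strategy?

2

From (a): Elif ∉ Hiring.
(d): Design already has 0, so the rest are out.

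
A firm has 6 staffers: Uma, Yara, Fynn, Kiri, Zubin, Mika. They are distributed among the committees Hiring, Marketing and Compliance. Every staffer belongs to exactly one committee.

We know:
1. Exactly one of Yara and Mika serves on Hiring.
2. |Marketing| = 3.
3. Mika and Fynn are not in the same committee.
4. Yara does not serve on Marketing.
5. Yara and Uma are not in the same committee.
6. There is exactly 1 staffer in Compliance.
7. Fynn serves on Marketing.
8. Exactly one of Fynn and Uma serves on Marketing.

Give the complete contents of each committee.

Hiring = {Mika, Uma}; Marketing = {Fynn, Kiri, Zubin}; Compliance = {Yara}

From (4): Yara ∉ Marketing.
From (7): Fynn ∈ Marketing.
(3): Mika ∉ Marketing.
(8) (exactly one): Uma ∉ Marketing.
(2): only 3 candidates remain for Marketing, so all are in.
Suppose Uma ∉ Hiring: no assignment then satisfies all the clues, so Uma ∈ Hiring.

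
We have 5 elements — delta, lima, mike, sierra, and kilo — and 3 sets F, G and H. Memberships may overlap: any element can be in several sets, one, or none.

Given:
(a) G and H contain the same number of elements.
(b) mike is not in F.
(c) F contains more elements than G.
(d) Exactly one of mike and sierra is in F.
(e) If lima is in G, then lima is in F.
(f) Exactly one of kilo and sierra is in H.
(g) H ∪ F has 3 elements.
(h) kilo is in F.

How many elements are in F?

3

From (b): mike ∉ F.
From (h): kilo ∈ F.
(d) (exactly one): sierra ∈ F.
Suppose mike ∈ H: no assignment then satisfies all the clues, so mike ∉ H.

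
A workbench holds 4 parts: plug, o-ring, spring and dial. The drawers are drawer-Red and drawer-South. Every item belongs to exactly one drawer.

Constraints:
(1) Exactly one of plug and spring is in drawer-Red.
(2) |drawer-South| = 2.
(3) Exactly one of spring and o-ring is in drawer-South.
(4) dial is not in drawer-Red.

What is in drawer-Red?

drawer-Red = {o-ring, plug}

From (4): dial ∉ drawer-Red.
Only one drawer left: dial ∈ drawer-South.
Suppose plug ∉ drawer-Red: no assignment then satisfies all the clues, so plug ∈ drawer-Red.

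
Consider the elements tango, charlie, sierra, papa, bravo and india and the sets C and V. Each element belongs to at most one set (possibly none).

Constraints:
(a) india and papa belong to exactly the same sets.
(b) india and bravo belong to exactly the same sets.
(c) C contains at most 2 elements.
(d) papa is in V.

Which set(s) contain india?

india: V

From (d): papa ∈ V.
(a): india matches papa: india ∉ C.
(a): india matches papa: india ∈ V.
(b): bravo matches india: bravo ∉ C.
(b): bravo matches india: bravo ∈ V.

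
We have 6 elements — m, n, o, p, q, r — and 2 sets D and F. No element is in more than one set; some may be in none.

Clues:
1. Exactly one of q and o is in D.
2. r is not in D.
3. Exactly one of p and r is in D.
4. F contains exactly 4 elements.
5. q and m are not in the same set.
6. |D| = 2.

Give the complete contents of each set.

D = {p, q}; F = {m, n, o, r}

From (2): r ∉ D.
(3) (exactly one): p ∈ D.
Suppose m ∈ D: no assignment then satisfies all the clues, so m ∉ D.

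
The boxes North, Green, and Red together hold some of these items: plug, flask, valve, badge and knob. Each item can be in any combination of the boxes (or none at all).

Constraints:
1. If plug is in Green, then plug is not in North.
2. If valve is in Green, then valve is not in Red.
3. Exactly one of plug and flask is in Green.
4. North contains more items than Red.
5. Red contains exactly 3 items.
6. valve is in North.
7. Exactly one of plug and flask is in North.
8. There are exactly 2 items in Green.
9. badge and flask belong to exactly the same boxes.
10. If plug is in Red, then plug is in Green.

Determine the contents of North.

North = {badge, flask, knob, valve}

From (6): valve ∈ North.
Suppose plug ∈ North: no assignment then satisfies all the clues, so plug ∉ North.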